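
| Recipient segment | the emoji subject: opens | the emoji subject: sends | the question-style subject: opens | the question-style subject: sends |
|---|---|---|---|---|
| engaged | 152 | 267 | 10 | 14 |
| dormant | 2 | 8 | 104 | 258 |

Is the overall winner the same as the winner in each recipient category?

No

Engaged: the emoji subject 152/267 = 56.9%, the question-style subject 10/14 = 71.4% → the question-style subject
Dormant: the emoji subject 2/8 = 25.0%, the question-style subject 104/258 = 40.3% → the question-style subject
Overall: the emoji subject 154/275 = 56.0%, the question-style subject 114/272 = 41.9% → the emoji subject
The question-style subject wins each recipient group but the emoji subject wins overall — the comparison reverses. The question-style subject's sends skew toward dormant, which has a lower base rate.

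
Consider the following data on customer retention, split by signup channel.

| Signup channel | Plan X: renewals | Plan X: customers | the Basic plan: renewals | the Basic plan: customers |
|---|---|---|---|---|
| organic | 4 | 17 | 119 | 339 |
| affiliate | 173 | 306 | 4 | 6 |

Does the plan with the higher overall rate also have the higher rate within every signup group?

No

Organic: Plan X 4/17 = 23.5%, the Basic plan 119/339 = 35.1% → the Basic plan
Affiliate: Plan X 173/306 = 56.5%, the Basic plan 4/6 = 66.7% → the Basic plan
Overall: Plan X 177/323 = 54.8%, the Basic plan 123/345 = 35.7% → Plan X
The Basic plan wins each signup group but Plan X wins overall — the comparison reverses. The Basic plan's customers skew toward organic, which has a lower base rate.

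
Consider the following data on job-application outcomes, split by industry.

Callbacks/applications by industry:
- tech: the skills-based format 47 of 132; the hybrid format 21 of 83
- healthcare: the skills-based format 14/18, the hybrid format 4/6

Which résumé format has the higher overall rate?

Tech: the skills-based format 47/132 = 35.6%, the hybrid format 21/83 = 25.3% → the skills-based format
Healthcare: the skills-based format 14/18 = 77.8%, the hybrid format 4/6 = 66.7% → the skills-based format
Overall: the skills-based format 61/150 = 40.7%, the hybrid format 25/89 = 28.1% → the skills-based format

the skills-based format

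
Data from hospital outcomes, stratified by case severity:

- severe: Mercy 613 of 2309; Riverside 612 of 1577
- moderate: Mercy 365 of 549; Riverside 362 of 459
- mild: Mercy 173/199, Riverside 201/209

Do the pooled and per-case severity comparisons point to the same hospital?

Yes

Severe: Mercy 613/2309 = 26.5%, Riverside 612/1577 = 38.8% → Riverside
Moderate: Mercy 365/549 = 66.5%, Riverside 362/459 = 78.9% → Riverside
Mild: Mercy 173/199 = 86.9%, Riverside 201/209 = 96.2% → Riverside
Overall: Mercy 1151/3057 = 37.7%, Riverside 1175/2245 = 52.3% → Riverside
Riverside wins overall and in every case group — no reversal.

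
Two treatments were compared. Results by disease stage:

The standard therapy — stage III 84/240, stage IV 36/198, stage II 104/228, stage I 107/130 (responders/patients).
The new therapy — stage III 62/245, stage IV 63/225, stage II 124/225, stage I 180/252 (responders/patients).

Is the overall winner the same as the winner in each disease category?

No

Stage III: the standard therapy 84/240 = 35.0%, the new therapy 62/245 = 25.3% → the standard therapy
Stage IV: the standard therapy 36/198 = 18.2%, the new therapy 63/225 = 28.0% → the new therapy
Stage II: the standard therapy 104/228 = 45.6%, the new therapy 124/225 = 55.1% → the new therapy
Stage I: the standard therapy 107/130 = 82.3%, the new therapy 180/252 = 71.4% → the standard therapy
Overall: the standard therapy 331/796 = 41.6%, the new therapy 429/947 = 45.3% → the new therapy
Neither sweeps: the standard therapy wins 2 of 4 groups, the new therapy wins 2. The new therapy wins overall but not every group — no Simpson reversal.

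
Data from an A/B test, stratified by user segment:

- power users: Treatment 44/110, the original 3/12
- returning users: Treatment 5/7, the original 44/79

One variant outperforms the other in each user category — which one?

Power users: Treatment 44/110 = 40.0%, the original 3/12 = 25.0% → Treatment
Returning users: Treatment 5/7 = 71.4%, the original 44/79 = 55.7% → Treatment
Treatment has the higher rate in both groups.

Treatment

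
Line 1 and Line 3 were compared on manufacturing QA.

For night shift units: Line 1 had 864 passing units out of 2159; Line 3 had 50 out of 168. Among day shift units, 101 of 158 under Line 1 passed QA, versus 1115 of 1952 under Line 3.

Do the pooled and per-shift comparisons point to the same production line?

Night shift: Line 1 864/2159 = 40.0%, Line 3 50/168 = 29.8% → Line 1
Day shift: Line 1 101/158 = 63.9%, Line 3 1115/1952 = 57.1% → Line 1
Overall: Line 1 965/2317 = 41.6%, Line 3 1165/2120 = 55.0% → Line 3
Line 1 wins each shift group but Line 3 wins overall — the comparison reverses. Line 1's units skew toward night shift, which has a lower base rate.

No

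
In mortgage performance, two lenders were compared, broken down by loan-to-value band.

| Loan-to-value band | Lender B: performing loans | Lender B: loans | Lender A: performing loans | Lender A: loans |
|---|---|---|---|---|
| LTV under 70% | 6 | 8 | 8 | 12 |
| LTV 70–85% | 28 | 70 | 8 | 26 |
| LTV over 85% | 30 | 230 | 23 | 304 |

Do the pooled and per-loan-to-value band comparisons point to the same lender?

LTV under 70%: Lender B 6/8 = 75.0%, Lender A 8/12 = 66.7% → Lender B
LTV 70–85%: Lender B 28/70 = 40.0%, Lender A 8/26 = 30.8% → Lender B
LTV over 85%: Lender B 30/230 = 13.0%, Lender A 23/304 = 7.6% → Lender B
Overall: Lender B 64/308 = 20.8%, Lender A 39/342 = 11.4% → Lender B
Lender B wins overall and in every loan-to-value group — no reversal.

Yes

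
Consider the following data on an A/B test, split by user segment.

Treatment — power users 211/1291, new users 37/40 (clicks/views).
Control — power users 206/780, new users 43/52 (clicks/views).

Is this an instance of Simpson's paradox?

Power users: Treatment 211/1291 = 16.3%, Control 206/780 = 26.4% → Control
New users: Treatment 37/40 = 92.5%, Control 43/52 = 82.7% → Treatment
Overall: Treatment 248/1331 = 18.6%, Control 249/832 = 29.9% → Control
Neither sweeps: Treatment wins 1 of 2 groups, Control wins 1. Control wins overall but not every group — no Simpson reversal.

No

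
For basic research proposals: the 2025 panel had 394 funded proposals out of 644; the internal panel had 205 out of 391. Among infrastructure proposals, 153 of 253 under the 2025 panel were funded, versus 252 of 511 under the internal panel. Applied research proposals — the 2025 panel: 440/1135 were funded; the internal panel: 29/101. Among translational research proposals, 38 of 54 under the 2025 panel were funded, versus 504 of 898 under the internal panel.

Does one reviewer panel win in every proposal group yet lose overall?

Yes

Basic research: the 2025 panel 394/644 = 61.2%, the internal panel 205/391 = 52.4% → the 2025 panel
Infrastructure: the 2025 panel 153/253 = 60.5%, the internal panel 252/511 = 49.3% → the 2025 panel
Applied research: the 2025 panel 440/1135 = 38.8%, the internal panel 29/101 = 28.7% → the 2025 panel
Translational research: the 2025 panel 38/54 = 70.4%, the internal panel 504/898 = 56.1% → the 2025 panel
Overall: the 2025 panel 1025/2086 = 49.1%, the internal panel 990/1901 = 52.1% → the internal panel
The 2025 panel wins each proposal group but the internal panel wins overall — the comparison reverses. The 2025 panel's proposals skew toward applied research, which has a lower base rate.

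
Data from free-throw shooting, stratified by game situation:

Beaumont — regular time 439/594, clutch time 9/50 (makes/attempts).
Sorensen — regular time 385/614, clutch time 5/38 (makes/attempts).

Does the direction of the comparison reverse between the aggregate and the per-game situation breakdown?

Regular time: Beaumont 439/594 = 73.9%, Sorensen 385/614 = 62.7% → Beaumont
Clutch time: Beaumont 9/50 = 18.0%, Sorensen 5/38 = 13.2% → Beaumont
Overall: Beaumont 448/644 = 69.6%, Sorensen 390/652 = 59.8% → Beaumont
Beaumont wins overall and in every game group — no reversal.

No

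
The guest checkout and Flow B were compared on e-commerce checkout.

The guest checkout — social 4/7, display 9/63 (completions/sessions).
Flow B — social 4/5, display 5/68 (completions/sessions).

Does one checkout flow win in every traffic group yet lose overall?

No

Social: the guest checkout 4/7 = 57.1%, Flow B 4/5 = 80.0% → Flow B
Display: the guest checkout 9/63 = 14.3%, Flow B 5/68 = 7.4% → the guest checkout
Overall: the guest checkout 13/70 = 18.6%, Flow B 9/73 = 12.3% → the guest checkout
Neither sweeps: the guest checkout wins 1 of 2 groups, Flow B wins 1. The guest checkout wins overall but not every group — no Simpson reversal.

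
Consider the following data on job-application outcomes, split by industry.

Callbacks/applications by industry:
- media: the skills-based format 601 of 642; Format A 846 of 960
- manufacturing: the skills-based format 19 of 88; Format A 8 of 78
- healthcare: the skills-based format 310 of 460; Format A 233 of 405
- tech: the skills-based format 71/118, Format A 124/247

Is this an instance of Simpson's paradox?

No

Media: the skills-based format 601/642 = 93.6%, Format A 846/960 = 88.1% → the skills-based format
Manufacturing: the skills-based format 19/88 = 21.6%, Format A 8/78 = 10.3% → the skills-based format
Healthcare: the skills-based format 310/460 = 67.4%, Format A 233/405 = 57.5% → the skills-based format
Tech: the skills-based format 71/118 = 60.2%, Format A 124/247 = 50.2% → the skills-based format
Overall: the skills-based format 1001/1308 = 76.5%, Format A 1211/1690 = 71.7% → the skills-based format
The skills-based format wins overall and in every industry group — no reversal.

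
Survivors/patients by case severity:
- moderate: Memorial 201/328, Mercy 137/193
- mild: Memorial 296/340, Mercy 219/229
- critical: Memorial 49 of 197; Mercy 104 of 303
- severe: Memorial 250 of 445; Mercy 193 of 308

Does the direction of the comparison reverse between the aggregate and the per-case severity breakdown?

Moderate: Memorial 201/328 = 61.3%, Mercy 137/193 = 71.0% → Mercy
Mild: Memorial 296/340 = 87.1%, Mercy 219/229 = 95.6% → Mercy
Critical: Memorial 49/197 = 24.9%, Mercy 104/303 = 34.3% → Mercy
Severe: Memorial 250/445 = 56.2%, Mercy 193/308 = 62.7% → Mercy
Overall: Memorial 796/1310 = 60.8%, Mercy 653/1033 = 63.2% → Mercy
Mercy wins overall and in every case group — no reversal.

No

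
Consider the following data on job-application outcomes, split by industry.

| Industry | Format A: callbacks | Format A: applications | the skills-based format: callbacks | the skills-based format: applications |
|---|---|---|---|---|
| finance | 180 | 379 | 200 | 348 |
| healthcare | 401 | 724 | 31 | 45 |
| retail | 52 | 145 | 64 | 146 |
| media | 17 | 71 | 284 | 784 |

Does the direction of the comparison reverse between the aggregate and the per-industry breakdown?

Finance: Format A 180/379 = 47.5%, the skills-based format 200/348 = 57.5% → the skills-based format
Healthcare: Format A 401/724 = 55.4%, the skills-based format 31/45 = 68.9% → the skills-based format
Retail: Format A 52/145 = 35.9%, the skills-based format 64/146 = 43.8% → the skills-based format
Media: Format A 17/71 = 23.9%, the skills-based format 284/784 = 36.2% → the skills-based format
Overall: Format A 650/1319 = 49.3%, the skills-based format 579/1323 = 43.8% → Format A
The skills-based format wins each industry group but Format A wins overall — the comparison reverses. The skills-based format's applications skew toward media, which has a lower base rate.

Yes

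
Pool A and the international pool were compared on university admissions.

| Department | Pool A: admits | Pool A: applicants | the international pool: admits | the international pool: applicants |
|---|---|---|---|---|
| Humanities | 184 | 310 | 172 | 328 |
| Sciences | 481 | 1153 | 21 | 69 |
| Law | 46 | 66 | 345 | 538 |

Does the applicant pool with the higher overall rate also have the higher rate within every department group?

No

Humanities: Pool A 184/310 = 59.4%, the international pool 172/328 = 52.4% → Pool A
Sciences: Pool A 481/1153 = 41.7%, the international pool 21/69 = 30.4% → Pool A
Law: Pool A 46/66 = 69.7%, the international pool 345/538 = 64.1% → Pool A
Overall: Pool A 711/1529 = 46.5%, the international pool 538/935 = 57.5% → the international pool
Pool A wins each department group but the international pool wins overall — the comparison reverses. Pool A's applicants skew toward Sciences, which has a lower base rate.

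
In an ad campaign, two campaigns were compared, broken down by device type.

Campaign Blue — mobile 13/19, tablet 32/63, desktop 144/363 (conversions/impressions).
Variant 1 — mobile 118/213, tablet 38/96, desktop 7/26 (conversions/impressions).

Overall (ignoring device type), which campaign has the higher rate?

Mobile: Campaign Blue 13/19 = 68.4%, Variant 1 118/213 = 55.4% → Campaign Blue
Tablet: Campaign Blue 32/63 = 50.8%, Variant 1 38/96 = 39.6% → Campaign Blue
Desktop: Campaign Blue 144/363 = 39.7%, Variant 1 7/26 = 26.9% → Campaign Blue
Overall: Campaign Blue 189/445 = 42.5%, Variant 1 163/335 = 48.7% → Variant 1
(Campaign Blue wins every device group but Variant 1 wins overall — Campaign Blue's impressions skew toward the low-rate desktop group.)

Variant 1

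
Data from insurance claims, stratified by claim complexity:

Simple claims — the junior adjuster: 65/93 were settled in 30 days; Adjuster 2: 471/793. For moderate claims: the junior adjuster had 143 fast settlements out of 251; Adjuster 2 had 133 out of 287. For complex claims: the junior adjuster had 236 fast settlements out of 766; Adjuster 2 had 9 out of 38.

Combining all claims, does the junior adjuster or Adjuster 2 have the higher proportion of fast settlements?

Adjuster 2

Simple: the junior adjuster 65/93 = 69.9%, Adjuster 2 471/793 = 59.4% → the junior adjuster
Moderate: the junior adjuster 143/251 = 57.0%, Adjuster 2 133/287 = 46.3% → the junior adjuster
Complex: the junior adjuster 236/766 = 30.8%, Adjuster 2 9/38 = 23.7% → the junior adjuster
Overall: the junior adjuster 444/1110 = 40.0%, Adjuster 2 613/1118 = 54.8% → Adjuster 2
(The junior adjuster wins every claim group but Adjuster 2 wins overall — the junior adjuster's claims skew toward the low-rate complex group.)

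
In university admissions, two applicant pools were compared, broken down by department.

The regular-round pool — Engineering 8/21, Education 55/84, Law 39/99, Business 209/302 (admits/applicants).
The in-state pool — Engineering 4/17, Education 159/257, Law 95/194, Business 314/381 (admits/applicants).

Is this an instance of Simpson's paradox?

Engineering: the regular-round pool 8/21 = 38.1%, the in-state pool 4/17 = 23.5% → the regular-round pool
Education: the regular-round pool 55/84 = 65.5%, the in-state pool 159/257 = 61.9% → the regular-round pool
Law: the regular-round pool 39/99 = 39.4%, the in-state pool 95/194 = 49.0% → the in-state pool
Business: the regular-round pool 209/302 = 69.2%, the in-state pool 314/381 = 82.4% → the in-state pool
Overall: the regular-round pool 311/506 = 61.5%, the in-state pool 572/849 = 67.4% → the in-state pool
Neither sweeps: the regular-round pool wins 2 of 4 groups, the in-state pool wins 2. The in-state pool wins overall but not every group — no Simpson reversal.

No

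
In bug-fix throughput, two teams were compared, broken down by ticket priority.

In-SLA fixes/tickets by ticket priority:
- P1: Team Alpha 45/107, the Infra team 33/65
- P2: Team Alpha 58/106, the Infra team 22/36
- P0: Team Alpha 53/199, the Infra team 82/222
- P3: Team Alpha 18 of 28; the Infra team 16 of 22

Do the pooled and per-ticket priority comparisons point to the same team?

P1: Team Alpha 45/107 = 42.1%, the Infra team 33/65 = 50.8% → the Infra team
P2: Team Alpha 58/106 = 54.7%, the Infra team 22/36 = 61.1% → the Infra team
P0: Team Alpha 53/199 = 26.6%, the Infra team 82/222 = 36.9% → the Infra team
P3: Team Alpha 18/28 = 64.3%, the Infra team 16/22 = 72.7% → the Infra team
Overall: Team Alpha 174/440 = 39.5%, the Infra team 153/345 = 44.3% → the Infra team
The Infra team wins overall and in every ticket group — no reversal.

Yes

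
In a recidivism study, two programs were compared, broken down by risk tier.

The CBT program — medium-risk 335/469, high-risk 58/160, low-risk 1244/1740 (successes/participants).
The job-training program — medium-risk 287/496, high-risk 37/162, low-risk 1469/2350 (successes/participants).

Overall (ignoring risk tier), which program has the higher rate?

the CBT program

Medium-risk: the CBT program 335/469 = 71.4%, the job-training program 287/496 = 57.9% → the CBT program
High-risk: the CBT program 58/160 = 36.2%, the job-training program 37/162 = 22.8% → the CBT program
Low-risk: the CBT program 1244/1740 = 71.5%, the job-training program 1469/2350 = 62.5% → the CBT program
Overall: the CBT program 1637/2369 = 69.1%, the job-training program 1793/3008 = 59.6% → the CBT program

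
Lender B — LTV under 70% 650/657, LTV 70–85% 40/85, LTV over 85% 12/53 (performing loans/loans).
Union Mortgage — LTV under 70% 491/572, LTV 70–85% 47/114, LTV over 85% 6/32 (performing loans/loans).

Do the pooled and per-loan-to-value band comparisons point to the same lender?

LTV under 70%: Lender B 650/657 = 98.9%, Union Mortgage 491/572 = 85.8% → Lender B
LTV 70–85%: Lender B 40/85 = 47.1%, Union Mortgage 47/114 = 41.2% → Lender B
LTV over 85%: Lender B 12/53 = 22.6%, Union Mortgage 6/32 = 18.8% → Lender B
Overall: Lender B 702/795 = 88.3%, Union Mortgage 544/718 = 75.8% → Lender B
Lender B wins overall and in every loan-to-value group — no reversal.

Yes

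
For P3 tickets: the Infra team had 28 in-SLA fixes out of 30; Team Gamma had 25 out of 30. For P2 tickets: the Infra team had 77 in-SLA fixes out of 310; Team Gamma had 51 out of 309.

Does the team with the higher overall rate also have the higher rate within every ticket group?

P3: the Infra team 28/30 = 93.3%, Team Gamma 25/30 = 83.3% → the Infra team
P2: the Infra team 77/310 = 24.8%, Team Gamma 51/309 = 16.5% → the Infra team
Overall: the Infra team 105/340 = 30.9%, Team Gamma 76/339 = 22.4% → the Infra team
The Infra team wins overall and in every ticket group — no reversal.

Yes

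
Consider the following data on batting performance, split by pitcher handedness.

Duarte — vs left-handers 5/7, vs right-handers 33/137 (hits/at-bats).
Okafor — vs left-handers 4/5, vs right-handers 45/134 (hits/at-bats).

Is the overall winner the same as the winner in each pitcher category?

Yes

Vs left-handers: Duarte 5/7 = 71.4%, Okafor 4/5 = 80.0% → Okafor
Vs right-handers: Duarte 33/137 = 24.1%, Okafor 45/134 = 33.6% → Okafor
Overall: Duarte 38/144 = 26.4%, Okafor 49/139 = 35.3% → Okafor
Okafor wins overall and in every pitcher group — no reversal.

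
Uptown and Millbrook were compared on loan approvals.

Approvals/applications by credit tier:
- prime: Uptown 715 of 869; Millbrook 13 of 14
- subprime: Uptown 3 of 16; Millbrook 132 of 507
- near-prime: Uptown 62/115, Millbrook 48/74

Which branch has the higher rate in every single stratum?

Prime: Uptown 715/869 = 82.3%, Millbrook 13/14 = 92.9% → Millbrook
Subprime: Uptown 3/16 = 18.8%, Millbrook 132/507 = 26.0% → Millbrook
Near-prime: Uptown 62/115 = 53.9%, Millbrook 48/74 = 64.9% → Millbrook
Millbrook has the higher rate in all 3 groups.

Millbrook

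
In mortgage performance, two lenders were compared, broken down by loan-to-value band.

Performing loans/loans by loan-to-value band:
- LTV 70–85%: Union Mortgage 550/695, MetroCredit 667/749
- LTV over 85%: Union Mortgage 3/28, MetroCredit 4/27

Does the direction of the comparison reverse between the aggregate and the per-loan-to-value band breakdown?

No

LTV 70–85%: Union Mortgage 550/695 = 79.1%, MetroCredit 667/749 = 89.1% → MetroCredit
LTV over 85%: Union Mortgage 3/28 = 10.7%, MetroCredit 4/27 = 14.8% → MetroCredit
Overall: Union Mortgage 553/723 = 76.5%, MetroCredit 671/776 = 86.5% → MetroCredit
MetroCredit wins overall and in every loan-to-value group — no reversal.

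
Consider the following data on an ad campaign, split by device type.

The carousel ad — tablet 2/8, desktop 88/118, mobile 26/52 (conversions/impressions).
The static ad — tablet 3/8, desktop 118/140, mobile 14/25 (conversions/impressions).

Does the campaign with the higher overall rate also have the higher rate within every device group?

Yes

Tablet: the carousel ad 2/8 = 25.0%, the static ad 3/8 = 37.5% → the static ad
Desktop: the carousel ad 88/118 = 74.6%, the static ad 118/140 = 84.3% → the static ad
Mobile: the carousel ad 26/52 = 50.0%, the static ad 14/25 = 56.0% → the static ad
Overall: the carousel ad 116/178 = 65.2%, the static ad 135/173 = 78.0% → the static ad
The static ad wins overall and in every device group — no reversal.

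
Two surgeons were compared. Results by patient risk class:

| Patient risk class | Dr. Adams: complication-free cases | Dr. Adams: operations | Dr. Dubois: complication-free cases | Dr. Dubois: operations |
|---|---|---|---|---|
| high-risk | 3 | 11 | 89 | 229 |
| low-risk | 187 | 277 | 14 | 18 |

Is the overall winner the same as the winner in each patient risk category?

High-risk: Dr. Adams 3/11 = 27.3%, Dr. Dubois 89/229 = 38.9% → Dr. Dubois
Low-risk: Dr. Adams 187/277 = 67.5%, Dr. Dubois 14/18 = 77.8% → Dr. Dubois
Overall: Dr. Adams 190/288 = 66.0%, Dr. Dubois 103/247 = 41.7% → Dr. Adams
Dr. Dubois wins each patient risk group but Dr. Adams wins overall — the comparison reverses. Dr. Dubois's operations skew toward high-risk, which has a lower base rate.

No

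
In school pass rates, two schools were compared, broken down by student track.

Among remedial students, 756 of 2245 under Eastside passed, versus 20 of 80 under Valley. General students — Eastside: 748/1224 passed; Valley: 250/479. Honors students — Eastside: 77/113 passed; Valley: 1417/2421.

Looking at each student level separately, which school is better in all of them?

Remedial: Eastside 756/2245 = 33.7%, Valley 20/80 = 25.0% → Eastside
General: Eastside 748/1224 = 61.1%, Valley 250/479 = 52.2% → Eastside
Honors: Eastside 77/113 = 68.1%, Valley 1417/2421 = 58.5% → Eastside
Eastside has the higher rate in all 3 groups.

Eastside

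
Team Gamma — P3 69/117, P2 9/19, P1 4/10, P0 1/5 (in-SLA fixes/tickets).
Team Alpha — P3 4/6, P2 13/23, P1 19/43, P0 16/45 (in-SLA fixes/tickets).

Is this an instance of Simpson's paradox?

P3: Team Gamma 69/117 = 59.0%, Team Alpha 4/6 = 66.7% → Team Alpha
P2: Team Gamma 9/19 = 47.4%, Team Alpha 13/23 = 56.5% → Team Alpha
P1: Team Gamma 4/10 = 40.0%, Team Alpha 19/43 = 44.2% → Team Alpha
P0: Team Gamma 1/5 = 20.0%, Team Alpha 16/45 = 35.6% → Team Alpha
Overall: Team Gamma 83/151 = 55.0%, Team Alpha 52/117 = 44.4% → Team Gamma
Team Alpha wins each ticket group but Team Gamma wins overall — the comparison reverses. Team Alpha's tickets skew toward P0, which has a lower base rate.

Yes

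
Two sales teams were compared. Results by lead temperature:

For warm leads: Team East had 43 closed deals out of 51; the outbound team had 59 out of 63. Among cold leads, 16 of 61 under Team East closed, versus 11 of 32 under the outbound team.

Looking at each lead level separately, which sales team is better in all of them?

the outbound team

Warm: Team East 43/51 = 84.3%, the outbound team 59/63 = 93.7% → the outbound team
Cold: Team East 16/61 = 26.2%, the outbound team 11/32 = 34.4% → the outbound team
The outbound team has the higher rate in both groups.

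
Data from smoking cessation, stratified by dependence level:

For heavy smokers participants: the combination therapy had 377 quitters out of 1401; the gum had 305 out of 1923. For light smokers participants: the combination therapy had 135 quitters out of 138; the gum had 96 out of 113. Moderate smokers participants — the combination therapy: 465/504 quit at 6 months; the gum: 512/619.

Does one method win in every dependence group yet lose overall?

No

Heavy smokers: the combination therapy 377/1401 = 26.9%, the gum 305/1923 = 15.9% → the combination therapy
Light smokers: the combination therapy 135/138 = 97.8%, the gum 96/113 = 85.0% → the combination therapy
Moderate smokers: the combination therapy 465/504 = 92.3%, the gum 512/619 = 82.7% → the combination therapy
Overall: the combination therapy 977/2043 = 47.8%, the gum 913/2655 = 34.4% → the combination therapy
The combination therapy wins overall and in every dependence group — no reversal.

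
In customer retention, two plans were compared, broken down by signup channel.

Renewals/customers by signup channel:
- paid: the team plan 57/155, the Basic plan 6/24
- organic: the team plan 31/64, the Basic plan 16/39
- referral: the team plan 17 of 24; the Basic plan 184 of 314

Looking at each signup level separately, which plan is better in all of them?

Paid: the team plan 57/155 = 36.8%, the Basic plan 6/24 = 25.0% → the team plan
Organic: the team plan 31/64 = 48.4%, the Basic plan 16/39 = 41.0% → the team plan
Referral: the team plan 17/24 = 70.8%, the Basic plan 184/314 = 58.6% → the team plan
The team plan has the higher rate in all 3 groups.

the team plan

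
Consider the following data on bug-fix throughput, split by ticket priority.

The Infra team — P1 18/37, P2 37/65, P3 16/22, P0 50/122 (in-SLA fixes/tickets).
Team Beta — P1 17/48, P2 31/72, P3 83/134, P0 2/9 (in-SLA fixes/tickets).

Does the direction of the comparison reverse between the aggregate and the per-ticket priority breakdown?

P1: the Infra team 18/37 = 48.6%, Team Beta 17/48 = 35.4% → the Infra team
P2: the Infra team 37/65 = 56.9%, Team Beta 31/72 = 43.1% → the Infra team
P3: the Infra team 16/22 = 72.7%, Team Beta 83/134 = 61.9% → the Infra team
P0: the Infra team 50/122 = 41.0%, Team Beta 2/9 = 22.2% → the Infra team
Overall: the Infra team 121/246 = 49.2%, Team Beta 133/263 = 50.6% → Team Beta
The Infra team wins each ticket group but Team Beta wins overall — the comparison reverses. The Infra team's tickets skew toward P0, which has a lower base rate.

Yes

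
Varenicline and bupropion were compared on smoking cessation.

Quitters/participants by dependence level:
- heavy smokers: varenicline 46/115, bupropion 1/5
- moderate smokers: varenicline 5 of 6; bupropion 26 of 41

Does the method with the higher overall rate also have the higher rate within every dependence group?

Heavy smokers: varenicline 46/115 = 40.0%, bupropion 1/5 = 20.0% → varenicline
Moderate smokers: varenicline 5/6 = 83.3%, bupropion 26/41 = 63.4% → varenicline
Overall: varenicline 51/121 = 42.1%, bupropion 27/46 = 58.7% → bupropion
Varenicline wins each dependence group but bupropion wins overall — the comparison reverses. Varenicline's participants skew toward heavy smokers, which has a lower base rate.

No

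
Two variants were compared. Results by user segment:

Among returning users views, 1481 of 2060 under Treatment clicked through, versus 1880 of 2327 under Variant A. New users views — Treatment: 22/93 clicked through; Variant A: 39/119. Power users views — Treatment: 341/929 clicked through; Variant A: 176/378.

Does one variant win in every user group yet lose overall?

No

Returning users: Treatment 1481/2060 = 71.9%, Variant A 1880/2327 = 80.8% → Variant A
New users: Treatment 22/93 = 23.7%, Variant A 39/119 = 32.8% → Variant A
Power users: Treatment 341/929 = 36.7%, Variant A 176/378 = 46.6% → Variant A
Overall: Treatment 1844/3082 = 59.8%, Variant A 2095/2824 = 74.2% → Variant A
Variant A wins overall and in every user group — no reversal.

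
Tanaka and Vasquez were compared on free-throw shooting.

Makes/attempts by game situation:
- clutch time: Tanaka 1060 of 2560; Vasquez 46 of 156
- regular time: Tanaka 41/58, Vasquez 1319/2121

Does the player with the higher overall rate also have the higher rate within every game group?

No

Clutch time: Tanaka 1060/2560 = 41.4%, Vasquez 46/156 = 29.5% → Tanaka
Regular time: Tanaka 41/58 = 70.7%, Vasquez 1319/2121 = 62.2% → Tanaka
Overall: Tanaka 1101/2618 = 42.1%, Vasquez 1365/2277 = 59.9% → Vasquez
Tanaka wins each game group but Vasquez wins overall — the comparison reverses. Tanaka's attempts skew toward clutch time, which has a lower base rate.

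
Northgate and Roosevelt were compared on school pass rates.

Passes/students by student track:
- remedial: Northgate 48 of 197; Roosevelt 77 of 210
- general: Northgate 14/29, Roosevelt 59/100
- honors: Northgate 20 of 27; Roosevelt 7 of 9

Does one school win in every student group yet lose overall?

No

Remedial: Northgate 48/197 = 24.4%, Roosevelt 77/210 = 36.7% → Roosevelt
General: Northgate 14/29 = 48.3%, Roosevelt 59/100 = 59.0% → Roosevelt
Honors: Northgate 20/27 = 74.1%, Roosevelt 7/9 = 77.8% → Roosevelt
Overall: Northgate 82/253 = 32.4%, Roosevelt 143/319 = 44.8% → Roosevelt
Roosevelt wins overall and in every student group — no reversal.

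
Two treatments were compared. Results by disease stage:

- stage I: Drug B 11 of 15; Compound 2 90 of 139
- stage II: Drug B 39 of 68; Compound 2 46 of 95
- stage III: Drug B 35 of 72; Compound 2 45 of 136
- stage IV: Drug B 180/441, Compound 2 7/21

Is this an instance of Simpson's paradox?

Stage I: Drug B 11/15 = 73.3%, Compound 2 90/139 = 64.7% → Drug B
Stage II: Drug B 39/68 = 57.4%, Compound 2 46/95 = 48.4% → Drug B
Stage III: Drug B 35/72 = 48.6%, Compound 2 45/136 = 33.1% → Drug B
Stage IV: Drug B 180/441 = 40.8%, Compound 2 7/21 = 33.3% → Drug B
Overall: Drug B 265/596 = 44.5%, Compound 2 188/391 = 48.1% → Compound 2
Drug B wins each disease group but Compound 2 wins overall — the comparison reverses. Drug B's patients skew toward stage IV, which has a lower base rate.

Yes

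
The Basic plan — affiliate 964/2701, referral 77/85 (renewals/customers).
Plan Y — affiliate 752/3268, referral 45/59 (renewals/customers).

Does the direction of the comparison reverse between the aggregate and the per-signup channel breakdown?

Affiliate: the Basic plan 964/2701 = 35.7%, Plan Y 752/3268 = 23.0% → the Basic plan
Referral: the Basic plan 77/85 = 90.6%, Plan Y 45/59 = 76.3% → the Basic plan
Overall: the Basic plan 1041/2786 = 37.4%, Plan Y 797/3327 = 24.0% → the Basic plan
The Basic plan wins overall and in every signup group — no reversal.

No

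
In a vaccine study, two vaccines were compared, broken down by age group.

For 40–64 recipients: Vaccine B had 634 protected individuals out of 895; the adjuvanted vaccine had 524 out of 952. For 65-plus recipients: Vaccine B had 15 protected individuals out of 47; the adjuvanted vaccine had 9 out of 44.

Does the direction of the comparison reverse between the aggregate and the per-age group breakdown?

40–64: Vaccine B 634/895 = 70.8%, the adjuvanted vaccine 524/952 = 55.0% → Vaccine B
65-plus: Vaccine B 15/47 = 31.9%, the adjuvanted vaccine 9/44 = 20.5% → Vaccine B
Overall: Vaccine B 649/942 = 68.9%, the adjuvanted vaccine 533/996 = 53.5% → Vaccine B
Vaccine B wins overall and in every age group — no reversal.

No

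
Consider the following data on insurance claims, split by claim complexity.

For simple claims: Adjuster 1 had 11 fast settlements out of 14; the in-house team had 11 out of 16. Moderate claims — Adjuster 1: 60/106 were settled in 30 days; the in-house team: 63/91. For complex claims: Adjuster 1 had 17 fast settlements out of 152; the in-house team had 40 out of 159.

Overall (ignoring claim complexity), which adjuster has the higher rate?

the in-house team

Simple: Adjuster 1 11/14 = 78.6%, the in-house team 11/16 = 68.8% → Adjuster 1
Moderate: Adjuster 1 60/106 = 56.6%, the in-house team 63/91 = 69.2% → the in-house team
Complex: Adjuster 1 17/152 = 11.2%, the in-house team 40/159 = 25.2% → the in-house team
Overall: Adjuster 1 88/272 = 32.4%, the in-house team 114/266 = 42.9% → the in-house team
(Neither sweeps every claim group, but the in-house team has the higher pooled rate.)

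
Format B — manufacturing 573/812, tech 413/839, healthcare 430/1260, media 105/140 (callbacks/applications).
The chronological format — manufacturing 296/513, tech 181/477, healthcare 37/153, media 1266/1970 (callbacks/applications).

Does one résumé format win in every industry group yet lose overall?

Yes

Manufacturing: Format B 573/812 = 70.6%, the chronological format 296/513 = 57.7% → Format B
Tech: Format B 413/839 = 49.2%, the chronological format 181/477 = 37.9% → Format B
Healthcare: Format B 430/1260 = 34.1%, the chronological format 37/153 = 24.2% → Format B
Media: Format B 105/140 = 75.0%, the chronological format 1266/1970 = 64.3% → Format B
Overall: Format B 1521/3051 = 49.9%, the chronological format 1780/3113 = 57.2% → the chronological format
Format B wins each industry group but the chronological format wins overall — the comparison reverses. Format B's applications skew toward healthcare, which has a lower base rate.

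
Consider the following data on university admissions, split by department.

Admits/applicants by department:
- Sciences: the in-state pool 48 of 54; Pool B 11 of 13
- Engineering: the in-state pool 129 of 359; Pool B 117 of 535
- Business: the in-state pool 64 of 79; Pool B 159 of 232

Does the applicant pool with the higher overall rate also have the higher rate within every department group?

Sciences: the in-state pool 48/54 = 88.9%, Pool B 11/13 = 84.6% → the in-state pool
Engineering: the in-state pool 129/359 = 35.9%, Pool B 117/535 = 21.9% → the in-state pool
Business: the in-state pool 64/79 = 81.0%, Pool B 159/232 = 68.5% → the in-state pool
Overall: the in-state pool 241/492 = 49.0%, Pool B 287/780 = 36.8% → the in-state pool
The in-state pool wins overall and in every department group — no reversal.

Yes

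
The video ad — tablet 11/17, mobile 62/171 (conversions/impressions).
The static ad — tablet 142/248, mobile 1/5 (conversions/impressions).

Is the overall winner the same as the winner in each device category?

No

Tablet: the video ad 11/17 = 64.7%, the static ad 142/248 = 57.3% → the video ad
Mobile: the video ad 62/171 = 36.3%, the static ad 1/5 = 20.0% → the video ad
Overall: the video ad 73/188 = 38.8%, the static ad 143/253 = 56.5% → the static ad
The video ad wins each device group but the static ad wins overall — the comparison reverses. The video ad's impressions skew toward mobile, which has a lower base rate.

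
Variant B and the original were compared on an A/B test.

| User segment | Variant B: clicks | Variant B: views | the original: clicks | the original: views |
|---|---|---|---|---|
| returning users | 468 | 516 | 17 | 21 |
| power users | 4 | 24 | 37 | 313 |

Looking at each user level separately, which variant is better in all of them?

Returning users: Variant B 468/516 = 90.7%, the original 17/21 = 81.0% → Variant B
Power users: Variant B 4/24 = 16.7%, the original 37/313 = 11.8% → Variant B
Variant B has the higher rate in both groups.

Variant B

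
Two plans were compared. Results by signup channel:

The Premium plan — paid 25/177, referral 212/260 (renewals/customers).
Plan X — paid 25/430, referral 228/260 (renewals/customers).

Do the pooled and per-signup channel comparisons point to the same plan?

No

Paid: the Premium plan 25/177 = 14.1%, Plan X 25/430 = 5.8% → the Premium plan
Referral: the Premium plan 212/260 = 81.5%, Plan X 228/260 = 87.7% → Plan X
Overall: the Premium plan 237/437 = 54.2%, Plan X 253/690 = 36.7% → the Premium plan
Neither sweeps: the Premium plan wins 1 of 2 groups, Plan X wins 1. The Premium plan wins overall but not every group — no Simpson reversal.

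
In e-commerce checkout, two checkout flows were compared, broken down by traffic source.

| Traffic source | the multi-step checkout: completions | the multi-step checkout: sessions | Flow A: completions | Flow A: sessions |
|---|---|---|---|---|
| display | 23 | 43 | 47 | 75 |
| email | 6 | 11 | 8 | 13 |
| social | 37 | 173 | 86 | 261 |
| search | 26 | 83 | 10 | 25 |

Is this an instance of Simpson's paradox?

No

Display: the multi-step checkout 23/43 = 53.5%, Flow A 47/75 = 62.7% → Flow A
Email: the multi-step checkout 6/11 = 54.5%, Flow A 8/13 = 61.5% → Flow A
Social: the multi-step checkout 37/173 = 21.4%, Flow A 86/261 = 33.0% → Flow A
Search: the multi-step checkout 26/83 = 31.3%, Flow A 10/25 = 40.0% → Flow A
Overall: the multi-step checkout 92/310 = 29.7%, Flow A 151/374 = 40.4% → Flow A
Flow A wins overall and in every traffic group — no reversal.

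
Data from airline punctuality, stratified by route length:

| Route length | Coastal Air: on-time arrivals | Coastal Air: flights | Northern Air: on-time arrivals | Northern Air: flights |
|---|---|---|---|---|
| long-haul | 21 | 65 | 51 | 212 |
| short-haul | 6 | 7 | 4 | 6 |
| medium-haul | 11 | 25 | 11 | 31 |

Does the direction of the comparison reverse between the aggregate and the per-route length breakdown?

Long-haul: Coastal Air 21/65 = 32.3%, Northern Air 51/212 = 24.1% → Coastal Air
Short-haul: Coastal Air 6/7 = 85.7%, Northern Air 4/6 = 66.7% → Coastal Air
Medium-haul: Coastal Air 11/25 = 44.0%, Northern Air 11/31 = 35.5% → Coastal Air
Overall: Coastal Air 38/97 = 39.2%, Northern Air 66/249 = 26.5% → Coastal Air
Coastal Air wins overall and in every route group — no reversal.

No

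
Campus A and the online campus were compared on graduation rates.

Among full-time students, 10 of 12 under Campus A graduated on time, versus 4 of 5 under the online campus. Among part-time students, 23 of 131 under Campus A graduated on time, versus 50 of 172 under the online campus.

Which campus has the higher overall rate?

the online campus

Full-time: Campus A 10/12 = 83.3%, the online campus 4/5 = 80.0% → Campus A
Part-time: Campus A 23/131 = 17.6%, the online campus 50/172 = 29.1% → the online campus
Overall: Campus A 33/143 = 23.1%, the online campus 54/177 = 30.5% → the online campus
(Neither sweeps every enrollment group, but the online campus has the higher pooled rate.)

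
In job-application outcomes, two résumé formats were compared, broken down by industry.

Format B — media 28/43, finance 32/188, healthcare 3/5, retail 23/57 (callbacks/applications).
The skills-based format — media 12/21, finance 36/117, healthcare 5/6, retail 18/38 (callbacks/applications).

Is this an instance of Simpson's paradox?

Media: Format B 28/43 = 65.1%, the skills-based format 12/21 = 57.1% → Format B
Finance: Format B 32/188 = 17.0%, the skills-based format 36/117 = 30.8% → the skills-based format
Healthcare: Format B 3/5 = 60.0%, the skills-based format 5/6 = 83.3% → the skills-based format
Retail: Format B 23/57 = 40.4%, the skills-based format 18/38 = 47.4% → the skills-based format
Overall: Format B 86/293 = 29.4%, the skills-based format 71/182 = 39.0% → the skills-based format
Neither sweeps: Format B wins 1 of 4 groups, the skills-based format wins 3. The skills-based format wins overall but not every group — no Simpson reversal.

No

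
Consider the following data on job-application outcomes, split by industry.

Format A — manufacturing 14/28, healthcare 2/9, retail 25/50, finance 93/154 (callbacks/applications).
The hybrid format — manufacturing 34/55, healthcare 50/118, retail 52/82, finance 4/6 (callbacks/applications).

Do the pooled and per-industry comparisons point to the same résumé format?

Manufacturing: Format A 14/28 = 50.0%, the hybrid format 34/55 = 61.8% → the hybrid format
Healthcare: Format A 2/9 = 22.2%, the hybrid format 50/118 = 42.4% → the hybrid format
Retail: Format A 25/50 = 50.0%, the hybrid format 52/82 = 63.4% → the hybrid format
Finance: Format A 93/154 = 60.4%, the hybrid format 4/6 = 66.7% → the hybrid format
Overall: Format A 134/241 = 55.6%, the hybrid format 140/261 = 53.6% → Format A
The hybrid format wins each industry group but Format A wins overall — the comparison reverses. The hybrid format's applications skew toward healthcare, which has a lower base rate.

No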